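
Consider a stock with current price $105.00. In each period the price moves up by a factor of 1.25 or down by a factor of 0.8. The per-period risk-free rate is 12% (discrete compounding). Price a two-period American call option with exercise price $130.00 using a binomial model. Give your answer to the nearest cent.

$13.73

Risk-neutral probability p = (1 + 0.12 − 0.8)/(1.25 − 0.8) = 0.3200/0.4500 = 0.7111
Terminal stock prices: S_uu = 164.1, S_ud = 105, S_dd = 67.2
Terminal payoffs (S − K): max(34.06, 0) = 34.06, max(-25, 0) = 0, max(-62.8, 0) = 0
Node u (S = 131.2): continuation = 1/1.12·[0.7111·34.0625 + 0.2889·0.0000] = 21.6270; exercise value = 1.2500 ≤ continuation, so V_u = 21.6270
Node d (S = 84): continuation = 1/1.12·[0.7111·0.0000 + 0.2889·0.0000] = 0.0000; exercise value = 0.0000 ≤ continuation, so V_d = 0.0000
Node 0 (S = 105): continuation = 1/1.12·[0.7111·21.6270 + 0.2889·0.0000] = 13.7314; exercise value = 0.0000 ≤ continuation, so V_0 = 13.7314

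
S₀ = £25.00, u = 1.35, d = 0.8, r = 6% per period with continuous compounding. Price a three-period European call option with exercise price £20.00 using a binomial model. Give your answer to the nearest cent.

Risk-neutral probability p = (e^0.06 − 0.8)/(1.35 − 0.8) = 0.2618/0.5500 = 0.4761
Terminal stock prices: S_uuu = 61.51, S_uud = 36.45, S_udd = 21.6, S_ddd = 12.8
Terminal payoffs (S − K): max(41.51, 0) = 41.51, max(16.45, 0) = 16.45, max(1.6, 0) = 1.6, max(-7.2, 0) = 0
Node uu (S = 45.56): V_uu = e^(−0.06)·[0.4761·41.5094 + 0.5239·16.4500] = 26.7272
Node ud (S = 27): V_ud = e^(−0.06)·[0.4761·16.4500 + 0.5239·1.6000] = 8.1647
Node dd (S = 16): V_dd = e^(−0.06)·[0.4761·1.6000 + 0.5239·0.0000] = 0.7173
Node u (S = 33.75): V_u = e^(−0.06)·[0.4761·26.7272 + 0.5239·8.1647] = 16.0116
Node d (S = 20): V_d = e^(−0.06)·[0.4761·8.1647 + 0.5239·0.7173] = 4.0145
Node 0 (S = 25): V_0 = e^(−0.06)·[0.4761·16.0116 + 0.5239·4.0145] = 9.1595

£9.16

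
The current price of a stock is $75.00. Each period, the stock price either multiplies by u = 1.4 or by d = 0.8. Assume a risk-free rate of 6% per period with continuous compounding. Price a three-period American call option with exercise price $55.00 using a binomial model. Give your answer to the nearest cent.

$31.54

Risk-neutral probability p = (e^0.06 − 0.8)/(1.4 − 0.8) = 0.2618/0.6000 = 0.4364
Terminal stock prices: S_uuu = 205.8, S_uud = 117.6, S_udd = 67.2, S_ddd = 38.4
Terminal payoffs (S − K): max(150.8, 0) = 150.8, max(62.6, 0) = 62.6, max(12.2, 0) = 12.2, max(-16.6, 0) = 0
Node uu (S = 147): continuation = e^(−0.06)·[0.4364·150.8000 + 0.5636·62.6000] = 95.2030; exercise value = 92.0000 ≤ continuation, so V_uu = 95.2030
Node ud (S = 84): continuation = e^(−0.06)·[0.4364·62.6000 + 0.5636·12.2000] = 32.2030; exercise value = 29.0000 ≤ continuation, so V_ud = 32.2030
Node dd (S = 48): continuation = e^(−0.06)·[0.4364·12.2000 + 0.5636·0.0000] = 5.0140; exercise value = 0.0000 ≤ continuation, so V_dd = 5.0140
Node u (S = 105): continuation = e^(−0.06)·[0.4364·95.2030 + 0.5636·32.2030] = 56.2194; exercise value = 50.0000 ≤ continuation, so V_u = 56.2194
Node d (S = 60): continuation = e^(−0.06)·[0.4364·32.2030 + 0.5636·5.0140] = 15.8961; exercise value = 5.0000 ≤ continuation, so V_d = 15.8961
Node 0 (S = 75): continuation = e^(−0.06)·[0.4364·56.2194 + 0.5636·15.8961] = 31.5425; exercise value = 20.0000 ≤ continuation, so V_0 = 31.5425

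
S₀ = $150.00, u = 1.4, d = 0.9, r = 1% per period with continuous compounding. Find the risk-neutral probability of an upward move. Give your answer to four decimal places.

Risk-neutral probability p = (e^0.01 − 0.9)/(1.4 − 0.9) = 0.1101/0.5000 = 0.2201

p = 0.2201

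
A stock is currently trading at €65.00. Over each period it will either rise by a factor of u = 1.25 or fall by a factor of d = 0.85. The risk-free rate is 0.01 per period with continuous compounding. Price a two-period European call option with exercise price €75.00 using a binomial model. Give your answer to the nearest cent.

Risk-neutral probability p = (e^0.01 − 0.85)/(1.25 − 0.85) = 0.1601/0.4000 = 0.4001
Terminal stock prices: S_uu = 101.6, S_ud = 69.06, S_dd = 46.96
Terminal payoffs (S − K): max(26.56, 0) = 26.56, max(-5.938, 0) = 0, max(-28.04, 0) = 0
Node u (S = 81.25): V_u = e^(−0.01)·[0.4001·26.5625 + 0.5999·0.0000] = 10.5226
Node d (S = 55.25): V_d = e^(−0.01)·[0.4001·0.0000 + 0.5999·0.0000] = 0.0000
Node 0 (S = 65): V_0 = e^(−0.01)·[0.4001·10.5226 + 0.5999·0.0000] = 4.1685

€4.17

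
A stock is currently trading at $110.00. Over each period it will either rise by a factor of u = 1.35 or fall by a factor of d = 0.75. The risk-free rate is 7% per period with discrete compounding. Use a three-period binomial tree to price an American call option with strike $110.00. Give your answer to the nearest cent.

$33.01

Risk-neutral probability p = (1 + 0.07 − 0.75)/(1.35 − 0.75) = 0.3200/0.6000 = 0.5333
Terminal stock prices: S_uuu = 270.6, S_uud = 150.4, S_udd = 83.53, S_ddd = 46.41
Terminal payoffs (S − K): max(160.6, 0) = 160.6, max(40.36, 0) = 40.36, max(-26.47, 0) = 0, max(-63.59, 0) = 0
Node uu (S = 200.5): continuation = 1/1.07·[0.5333·160.6413 + 0.4667·40.3563] = 97.6713; exercise value = 90.4750 ≤ continuation, so V_uu = 97.6713
Node ud (S = 111.4): continuation = 1/1.07·[0.5333·40.3563 + 0.4667·0.0000] = 20.1153; exercise value = 1.3750 ≤ continuation, so V_ud = 20.1153
Node dd (S = 61.88): continuation = 1/1.07·[0.5333·0.0000 + 0.4667·0.0000] = 0.0000; exercise value = 0.0000 ≤ continuation, so V_dd = 0.0000
Node u (S = 148.5): continuation = 1/1.07·[0.5333·97.6713 + 0.4667·20.1153] = 57.4565; exercise value = 38.5000 ≤ continuation, so V_u = 57.4565
Node d (S = 82.5): continuation = 1/1.07·[0.5333·20.1153 + 0.4667·0.0000] = 10.0263; exercise value = 0.0000 ≤ continuation, so V_d = 10.0263
Node 0 (S = 110): continuation = 1/1.07·[0.5333·57.4565 + 0.4667·10.0263] = 33.0116; exercise value = 0.0000 ≤ continuation, so V_0 = 33.0116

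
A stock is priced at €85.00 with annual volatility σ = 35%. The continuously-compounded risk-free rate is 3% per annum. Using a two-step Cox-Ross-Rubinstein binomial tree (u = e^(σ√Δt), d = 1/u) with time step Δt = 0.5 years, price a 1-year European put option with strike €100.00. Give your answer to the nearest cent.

CRR parameters: u = e^(σ√Δt) = e^(0.35·√0.5) = 1.2808, d = 1/u = 0.7808
Per-period rate: rΔt = 0.03·0.5 = 0.015, so R = e^0.015 = 1.0151
Risk-neutral probability p = (e^0.015 − 0.7808)/(1.2808 − 0.7808) = 0.2344/0.5000 = 0.4687
Terminal stock prices: S_uu = 139.4, S_ud = 85, S_dd = 51.81
Terminal payoffs (K − S): max(-39.44, 0) = 0, max(15, 0) = 15, max(48.19, 0) = 48.19
Node u (S = 108.9): V_u = e^(−0.015)·[0.4687·0.0000 + 0.5313·15.0000] = 7.8514
Node d (S = 66.36): V_d = e^(−0.015)·[0.4687·15.0000 + 0.5313·48.1852] = 32.1466
Node 0 (S = 85): V_0 = e^(−0.015)·[0.4687·7.8514 + 0.5313·32.1466] = 20.4512

€20.45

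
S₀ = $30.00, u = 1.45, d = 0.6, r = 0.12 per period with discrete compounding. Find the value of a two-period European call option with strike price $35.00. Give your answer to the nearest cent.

$8.38

Risk-neutral probability p = (1 + 0.12 − 0.6)/(1.45 − 0.6) = 0.5200/0.8500 = 0.6118
Terminal stock prices: S_uu = 63.08, S_ud = 26.1, S_dd = 10.8
Terminal payoffs (S − K): max(28.08, 0) = 28.08, max(-8.9, 0) = 0, max(-24.2, 0) = 0
Node u (S = 43.5): V_u = 1/1.12·[0.6118·28.0750 + 0.3882·0.0000] = 15.3351
Node d (S = 18): V_d = 1/1.12·[0.6118·0.0000 + 0.3882·0.0000] = 0.0000
Node 0 (S = 30): V_0 = 1/1.12·[0.6118·15.3351 + 0.3882·0.0000] = 8.3763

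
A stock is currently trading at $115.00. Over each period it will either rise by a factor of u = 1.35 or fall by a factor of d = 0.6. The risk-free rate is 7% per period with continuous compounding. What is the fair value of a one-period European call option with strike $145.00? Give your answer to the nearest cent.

$6.02

Risk-neutral probability p = (e^0.07 − 0.6)/(1.35 − 0.6) = 0.4725/0.7500 = 0.6300
Terminal stock prices: S_u = 155.2, S_d = 69
Terminal payoffs (S − K): max(10.25, 0) = 10.25, max(-76, 0) = 0
Node 0 (S = 115): V_0 = e^(−0.07)·[0.6300·10.2500 + 0.3700·0.0000] = 6.0210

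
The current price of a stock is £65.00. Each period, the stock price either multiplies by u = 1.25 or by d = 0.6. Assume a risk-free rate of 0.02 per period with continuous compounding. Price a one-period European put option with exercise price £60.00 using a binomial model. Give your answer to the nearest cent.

Risk-neutral probability p = (e^0.02 − 0.6)/(1.25 − 0.6) = 0.4202/0.6500 = 0.6465
Terminal stock prices: S_u = 81.25, S_d = 39
Terminal payoffs (K − S): max(-21.25, 0) = 0, max(21, 0) = 21
Node 0 (S = 65): V_0 = e^(−0.02)·[0.6465·0.0000 + 0.3535·21.0000] = 7.2773

£7.28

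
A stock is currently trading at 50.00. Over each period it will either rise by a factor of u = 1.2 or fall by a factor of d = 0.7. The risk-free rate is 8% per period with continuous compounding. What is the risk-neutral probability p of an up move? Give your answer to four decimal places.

p = 0.7666

Risk-neutral probability p = (e^0.08 − 0.7)/(1.2 − 0.7) = 0.3833/0.5000 = 0.7666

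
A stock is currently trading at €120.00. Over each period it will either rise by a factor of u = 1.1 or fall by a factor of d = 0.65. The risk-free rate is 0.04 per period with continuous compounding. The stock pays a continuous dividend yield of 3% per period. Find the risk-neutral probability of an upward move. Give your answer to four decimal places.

p = 0.8001

Per-period risk-free factor R = e^0.04 = 1.0408; dividend-adjusted growth = e^(0.04−0.03) = 1.0101.
Risk-neutral probability p = (1.0101 − 0.65)/(1.1 − 0.65) = 0.3601/0.4500 = 0.8001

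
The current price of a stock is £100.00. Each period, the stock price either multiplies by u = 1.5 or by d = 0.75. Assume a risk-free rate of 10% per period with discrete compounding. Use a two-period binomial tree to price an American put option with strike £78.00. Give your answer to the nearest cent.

£5.11

Risk-neutral probability p = (1 + 0.1 − 0.75)/(1.5 − 0.75) = 0.3500/0.7500 = 0.4667
Terminal stock prices: S_uu = 225, S_ud = 112.5, S_dd = 56.25
Terminal payoffs (K − S): max(-147, 0) = 0, max(-34.5, 0) = 0, max(21.75, 0) = 21.75
Node u (S = 150): continuation = 1/1.1·[0.4667·0.0000 + 0.5333·0.0000] = 0.0000; exercise value = 0.0000 ≤ continuation, so V_u = 0.0000
Node d (S = 75): continuation = 1/1.1·[0.4667·0.0000 + 0.5333·21.7500] = 10.5455; exercise value = 3.0000 ≤ continuation, so V_d = 10.5455
Node 0 (S = 100): continuation = 1/1.1·[0.4667·0.0000 + 0.5333·10.5455] = 5.1129; exercise value = 0.0000 ≤ continuation, so V_0 = 5.1129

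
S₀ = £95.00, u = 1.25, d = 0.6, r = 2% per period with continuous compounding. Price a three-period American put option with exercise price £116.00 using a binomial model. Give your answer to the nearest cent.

Risk-neutral probability p = (e^0.02 − 0.6)/(1.25 − 0.6) = 0.4202/0.6500 = 0.6465
Terminal stock prices: S_uuu = 185.5, S_uud = 89.06, S_udd = 42.75, S_ddd = 20.52
Terminal payoffs (K − S): max(-69.55, 0) = 0, max(26.94, 0) = 26.94, max(73.25, 0) = 73.25, max(95.48, 0) = 95.48
Node uu (S = 148.4): continuation = e^(−0.02)·[0.6465·0.0000 + 0.3535·26.9375] = 9.3348; exercise value = 0.0000 ≤ continuation, so V_uu = 9.3348
Node ud (S = 71.25): continuation = e^(−0.02)·[0.6465·26.9375 + 0.3535·73.2500] = 42.4530; exercise value = 44.7500 > continuation, so V_ud = 44.7500 (exercise)
Node dd (S = 34.2): continuation = e^(−0.02)·[0.6465·73.2500 + 0.3535·95.4800] = 79.5030; exercise value = 81.8000 > continuation, so V_dd = 81.8000 (exercise)
Node u (S = 118.8): continuation = e^(−0.02)·[0.6465·9.3348 + 0.3535·44.7500] = 21.4226; exercise value = 0.0000 ≤ continuation, so V_u = 21.4226
Node d (S = 57): continuation = e^(−0.02)·[0.6465·44.7500 + 0.3535·81.8000] = 56.7030; exercise value = 59.0000 > continuation, so V_d = 59.0000 (exercise)
Node 0 (S = 95): continuation = e^(−0.02)·[0.6465·21.4226 + 0.3535·59.0000] = 34.0203; exercise value = 21.0000 ≤ continuation, so V_0 = 34.0203

£34.02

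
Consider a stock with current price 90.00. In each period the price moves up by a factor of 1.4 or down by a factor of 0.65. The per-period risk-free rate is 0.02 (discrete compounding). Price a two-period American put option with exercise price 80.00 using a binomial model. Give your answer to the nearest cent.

Risk-neutral probability p = (1 + 0.02 − 0.65)/(1.4 − 0.65) = 0.3700/0.7500 = 0.4933
Terminal stock prices: S_uu = 176.4, S_ud = 81.9, S_dd = 38.03
Terminal payoffs (K − S): max(-96.4, 0) = 0, max(-1.9, 0) = 0, max(41.97, 0) = 41.97
Node u (S = 126): continuation = 1/1.02·[0.4933·0.0000 + 0.5067·0.0000] = 0.0000; exercise value = 0.0000 ≤ continuation, so V_u = 0.0000
Node d (S = 58.5): continuation = 1/1.02·[0.4933·0.0000 + 0.5067·41.9750] = 20.8503; exercise value = 21.5000 > continuation, so V_d = 21.5000 (exercise)
Node 0 (S = 90): continuation = 1/1.02·[0.4933·0.0000 + 0.5067·21.5000] = 10.6797; exercise value = 0.0000 ≤ continuation, so V_0 = 10.6797

10.68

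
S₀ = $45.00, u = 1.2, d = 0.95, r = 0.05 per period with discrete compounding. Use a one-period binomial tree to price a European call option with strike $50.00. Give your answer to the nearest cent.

Risk-neutral probability p = (1 + 0.05 − 0.95)/(1.2 − 0.95) = 0.1000/0.2500 = 0.4000
Terminal stock prices: S_u = 54, S_d = 42.75
Terminal payoffs (S − K): max(4, 0) = 4, max(-7.25, 0) = 0
Node 0 (S = 45): V_0 = 1/1.05·[0.4000·4.0000 + 0.6000·0.0000] = 1.5238

$1.52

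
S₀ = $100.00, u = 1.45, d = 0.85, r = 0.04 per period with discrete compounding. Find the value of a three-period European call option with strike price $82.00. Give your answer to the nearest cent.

$32.94

Risk-neutral probability p = (1 + 0.04 − 0.85)/(1.45 − 0.85) = 0.1900/0.6000 = 0.3167
Terminal stock prices: S_uuu = 304.9, S_uud = 178.7, S_udd = 104.8, S_ddd = 61.41
Terminal payoffs (S − K): max(222.9, 0) = 222.9, max(96.71, 0) = 96.71, max(22.76, 0) = 22.76, max(-20.59, 0) = 0
Node uu (S = 210.2): V_uu = 1/1.04·[0.3167·222.8625 + 0.6833·96.7125] = 131.4038
Node ud (S = 123.2): V_ud = 1/1.04·[0.3167·96.7125 + 0.6833·22.7625] = 44.4038
Node dd (S = 72.25): V_dd = 1/1.04·[0.3167·22.7625 + 0.6833·0.0000] = 6.9309
Node u (S = 145): V_u = 1/1.04·[0.3167·131.4038 + 0.6833·44.4038] = 69.1864
Node d (S = 85): V_d = 1/1.04·[0.3167·44.4038 + 0.6833·6.9309] = 18.0744
Node 0 (S = 100): V_0 = 1/1.04·[0.3167·69.1864 + 0.6833·18.0744] = 32.9421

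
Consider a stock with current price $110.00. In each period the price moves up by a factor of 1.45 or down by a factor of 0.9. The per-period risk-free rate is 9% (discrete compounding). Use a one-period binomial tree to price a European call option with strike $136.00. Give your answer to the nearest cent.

$7.45

Risk-neutral probability p = (1 + 0.09 − 0.9)/(1.45 − 0.9) = 0.1900/0.5500 = 0.3455
Terminal stock prices: S_u = 159.5, S_d = 99
Terminal payoffs (S − K): max(23.5, 0) = 23.5, max(-37, 0) = 0
Node 0 (S = 110): V_0 = 1/1.09·[0.3455·23.5000 + 0.6545·0.0000] = 7.4479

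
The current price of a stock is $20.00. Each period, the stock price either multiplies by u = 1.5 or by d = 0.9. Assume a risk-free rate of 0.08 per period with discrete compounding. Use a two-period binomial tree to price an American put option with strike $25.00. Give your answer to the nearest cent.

Risk-neutral probability p = (1 + 0.08 − 0.9)/(1.5 − 0.9) = 0.1800/0.6000 = 0.3000
Terminal stock prices: S_uu = 45, S_ud = 27, S_dd = 16.2
Terminal payoffs (K − S): max(-20, 0) = 0, max(-2, 0) = 0, max(8.8, 0) = 8.8
Node u (S = 30): continuation = 1/1.08·[0.3000·0.0000 + 0.7000·0.0000] = 0.0000; exercise value = 0.0000 ≤ continuation, so V_u = 0.0000
Node d (S = 18): continuation = 1/1.08·[0.3000·0.0000 + 0.7000·8.8000] = 5.7037; exercise value = 7.0000 > continuation, so V_d = 7.0000 (exercise)
Node 0 (S = 20): continuation = 1/1.08·[0.3000·0.0000 + 0.7000·7.0000] = 4.5370; exercise value = 5.0000 > continuation, so V_0 = 5.0000 (exercise)

$5.00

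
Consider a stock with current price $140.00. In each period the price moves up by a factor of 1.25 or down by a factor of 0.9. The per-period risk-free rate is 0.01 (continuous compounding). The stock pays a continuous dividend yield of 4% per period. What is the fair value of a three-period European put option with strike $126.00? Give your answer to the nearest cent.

Per-period risk-free factor R = e^0.01 = 1.0101; dividend-adjusted growth = e^(0.01−0.04) = 0.9704.
Risk-neutral probability p = (0.9704 − 0.9)/(1.25 − 0.9) = 0.0704/0.3500 = 0.2013
Terminal stock prices: S_uuu = 273.4, S_uud = 196.9, S_udd = 141.8, S_ddd = 102.1
Terminal payoffs (K − S): max(-147.4, 0) = 0, max(-70.88, 0) = 0, max(-15.75, 0) = 0, max(23.94, 0) = 23.94
Node uu (S = 218.8): V_uu = e^(−0.01)·[0.2013·0.0000 + 0.7987·0.0000] = 0.0000
Node ud (S = 157.5): V_ud = e^(−0.01)·[0.2013·0.0000 + 0.7987·0.0000] = 0.0000
Node dd (S = 113.4): V_dd = e^(−0.01)·[0.2013·0.0000 + 0.7987·23.9400] = 18.9313
Node u (S = 175): V_u = e^(−0.01)·[0.2013·0.0000 + 0.7987·0.0000] = 0.0000
Node d (S = 126): V_d = e^(−0.01)·[0.2013·0.0000 + 0.7987·18.9313] = 14.9705
Node 0 (S = 140): V_0 = e^(−0.01)·[0.2013·0.0000 + 0.7987·14.9705] = 11.8383

$11.84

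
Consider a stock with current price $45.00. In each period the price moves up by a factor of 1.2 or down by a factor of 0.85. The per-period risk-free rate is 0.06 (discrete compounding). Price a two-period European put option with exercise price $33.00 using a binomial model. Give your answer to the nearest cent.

Risk-neutral probability p = (1 + 0.06 − 0.85)/(1.2 − 0.85) = 0.2100/0.3500 = 0.6000
Terminal stock prices: S_uu = 64.8, S_ud = 45.9, S_dd = 32.51
Terminal payoffs (K − S): max(-31.8, 0) = 0, max(-12.9, 0) = 0, max(0.4875, 0) = 0.4875
Node u (S = 54): V_u = 1/1.06·[0.6000·0.0000 + 0.4000·0.0000] = 0.0000
Node d (S = 38.25): V_d = 1/1.06·[0.6000·0.0000 + 0.4000·0.4875] = 0.1840
Node 0 (S = 45): V_0 = 1/1.06·[0.6000·0.0000 + 0.4000·0.1840] = 0.0694

$0.07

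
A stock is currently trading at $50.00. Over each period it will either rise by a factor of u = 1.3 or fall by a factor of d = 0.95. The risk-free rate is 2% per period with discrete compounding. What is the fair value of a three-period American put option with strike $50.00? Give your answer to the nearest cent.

Risk-neutral probability p = (1 + 0.02 − 0.95)/(1.3 − 0.95) = 0.0700/0.3500 = 0.2000
Terminal stock prices: S_uuu = 109.9, S_uud = 80.28, S_udd = 58.66, S_ddd = 42.87
Terminal payoffs (K − S): max(-59.85, 0) = 0, max(-30.28, 0) = 0, max(-8.663, 0) = 0, max(7.131, 0) = 7.131
Node uu (S = 84.5): continuation = 1/1.02·[0.2000·0.0000 + 0.8000·0.0000] = 0.0000; exercise value = 0.0000 ≤ continuation, so V_uu = 0.0000
Node ud (S = 61.75): continuation = 1/1.02·[0.2000·0.0000 + 0.8000·0.0000] = 0.0000; exercise value = 0.0000 ≤ continuation, so V_ud = 0.0000
Node dd (S = 45.12): continuation = 1/1.02·[0.2000·0.0000 + 0.8000·7.1313] = 5.5931; exercise value = 4.8750 ≤ continuation, so V_dd = 5.5931
Node u (S = 65): continuation = 1/1.02·[0.2000·0.0000 + 0.8000·0.0000] = 0.0000; exercise value = 0.0000 ≤ continuation, so V_u = 0.0000
Node d (S = 47.5): continuation = 1/1.02·[0.2000·0.0000 + 0.8000·5.5931] = 4.3868; exercise value = 2.5000 ≤ continuation, so V_d = 4.3868
Node 0 (S = 50): continuation = 1/1.02·[0.2000·0.0000 + 0.8000·4.3868] = 3.4406; exercise value = 0.0000 ≤ continuation, so V_0 = 3.4406

$3.44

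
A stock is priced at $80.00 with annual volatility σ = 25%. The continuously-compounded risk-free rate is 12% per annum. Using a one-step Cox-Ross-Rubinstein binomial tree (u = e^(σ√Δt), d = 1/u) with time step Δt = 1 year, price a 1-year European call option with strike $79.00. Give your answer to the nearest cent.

CRR parameters: u = e^(σ√Δt) = e^(0.25·√1) = 1.2840, d = 1/u = 0.7788
Per-period rate: rΔt = 0.12·1 = 0.12, so R = e^0.12 = 1.1275
Risk-neutral probability p = (e^0.12 − 0.7788)/(1.2840 − 0.7788) = 0.3487/0.5052 = 0.6902
Terminal stock prices: S_u = 102.7, S_d = 62.3
Terminal payoffs (S − K): max(23.72, 0) = 23.72, max(-16.7, 0) = 0
Node 0 (S = 80): V_0 = e^(−0.12)·[0.6902·23.7220 + 0.3098·0.0000] = 14.5211

$14.52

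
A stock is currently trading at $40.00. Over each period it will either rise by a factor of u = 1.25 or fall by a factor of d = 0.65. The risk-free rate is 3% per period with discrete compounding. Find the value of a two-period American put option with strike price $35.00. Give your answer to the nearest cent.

Risk-neutral probability p = (1 + 0.03 − 0.65)/(1.25 − 0.65) = 0.3800/0.6000 = 0.6333
Terminal stock prices: S_uu = 62.5, S_ud = 32.5, S_dd = 16.9
Terminal payoffs (K − S): max(-27.5, 0) = 0, max(2.5, 0) = 2.5, max(18.1, 0) = 18.1
Node u (S = 50): continuation = 1/1.03·[0.6333·0.0000 + 0.3667·2.5000] = 0.8900; exercise value = 0.0000 ≤ continuation, so V_u = 0.8900
Node d (S = 26): continuation = 1/1.03·[0.6333·2.5000 + 0.3667·18.1000] = 7.9806; exercise value = 9.0000 > continuation, so V_d = 9.0000 (exercise)
Node 0 (S = 40): continuation = 1/1.03·[0.6333·0.8900 + 0.3667·9.0000] = 3.7511; exercise value = 0.0000 ≤ continuation, so V_0 = 3.7511

$3.75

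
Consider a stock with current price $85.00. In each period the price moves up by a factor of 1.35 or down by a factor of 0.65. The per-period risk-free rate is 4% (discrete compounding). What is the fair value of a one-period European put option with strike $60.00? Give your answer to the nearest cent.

$2.02

Risk-neutral probability p = (1 + 0.04 − 0.65)/(1.35 − 0.65) = 0.3900/0.7000 = 0.5571
Terminal stock prices: S_u = 114.8, S_d = 55.25
Terminal payoffs (K − S): max(-54.75, 0) = 0, max(4.75, 0) = 4.75
Node 0 (S = 85): V_0 = 1/1.04·[0.5571·0.0000 + 0.4429·4.7500] = 2.0227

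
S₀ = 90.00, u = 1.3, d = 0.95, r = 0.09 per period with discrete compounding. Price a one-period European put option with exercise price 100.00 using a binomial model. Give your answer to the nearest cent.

7.98

Risk-neutral probability p = (1 + 0.09 − 0.95)/(1.3 − 0.95) = 0.1400/0.3500 = 0.4000
Terminal stock prices: S_u = 117, S_d = 85.5
Terminal payoffs (K − S): max(-17, 0) = 0, max(14.5, 0) = 14.5
Node 0 (S = 90): V_0 = 1/1.09·[0.4000·0.0000 + 0.6000·14.5000] = 7.9817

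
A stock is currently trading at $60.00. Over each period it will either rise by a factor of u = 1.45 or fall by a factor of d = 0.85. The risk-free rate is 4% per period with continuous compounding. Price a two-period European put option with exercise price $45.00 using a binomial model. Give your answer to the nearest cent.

Risk-neutral probability p = (e^0.04 − 0.85)/(1.45 − 0.85) = 0.1908/0.6000 = 0.3180
Terminal stock prices: S_uu = 126.2, S_ud = 73.95, S_dd = 43.35
Terminal payoffs (K − S): max(-81.15, 0) = 0, max(-28.95, 0) = 0, max(1.65, 0) = 1.65
Node u (S = 87): V_u = e^(−0.04)·[0.3180·0.0000 + 0.6820·0.0000] = 0.0000
Node d (S = 51): V_d = e^(−0.04)·[0.3180·0.0000 + 0.6820·1.6500] = 1.0811
Node 0 (S = 60): V_0 = e^(−0.04)·[0.3180·0.0000 + 0.6820·1.0811] = 0.7084

$0.71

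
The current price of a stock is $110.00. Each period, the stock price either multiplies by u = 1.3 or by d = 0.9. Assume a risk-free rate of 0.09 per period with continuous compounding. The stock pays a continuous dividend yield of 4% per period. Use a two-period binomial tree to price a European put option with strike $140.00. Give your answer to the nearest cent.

Per-period risk-free factor R = e^0.09 = 1.0942; dividend-adjusted growth = e^(0.09−0.04) = 1.0513.
Risk-neutral probability p = (1.0513 − 0.9)/(1.3 − 0.9) = 0.1513/0.4000 = 0.3782
Terminal stock prices: S_uu = 185.9, S_ud = 128.7, S_dd = 89.1
Terminal payoffs (K − S): max(-45.9, 0) = 0, max(11.3, 0) = 11.3, max(50.9, 0) = 50.9
Node u (S = 143): V_u = e^(−0.09)·[0.3782·0.0000 + 0.6218·11.3000] = 6.4218
Node d (S = 99): V_d = e^(−0.09)·[0.3782·11.3000 + 0.6218·50.9000] = 32.8322
Node 0 (S = 110): V_0 = e^(−0.09)·[0.3782·6.4218 + 0.6218·32.8322] = 20.8782

$20.88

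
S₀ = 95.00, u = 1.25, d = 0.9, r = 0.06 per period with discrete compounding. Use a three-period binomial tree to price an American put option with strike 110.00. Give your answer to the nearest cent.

Risk-neutral probability p = (1 + 0.06 − 0.9)/(1.25 − 0.9) = 0.1600/0.3500 = 0.4571
Terminal stock prices: S_uuu = 185.5, S_uud = 133.6, S_udd = 96.19, S_ddd = 69.26
Terminal payoffs (K − S): max(-75.55, 0) = 0, max(-23.59, 0) = 0, max(13.81, 0) = 13.81, max(40.74, 0) = 40.74
Node uu (S = 148.4): continuation = 1/1.06·[0.4571·0.0000 + 0.5429·0.0000] = 0.0000; exercise value = 0.0000 ≤ continuation, so V_uu = 0.0000
Node ud (S = 106.9): continuation = 1/1.06·[0.4571·0.0000 + 0.5429·13.8125] = 7.0738; exercise value = 3.1250 ≤ continuation, so V_ud = 7.0738
Node dd (S = 76.95): continuation = 1/1.06·[0.4571·13.8125 + 0.5429·40.7450] = 26.8236; exercise value = 33.0500 > continuation, so V_dd = 33.0500 (exercise)
Node u (S = 118.8): continuation = 1/1.06·[0.4571·0.0000 + 0.5429·7.0738] = 3.6227; exercise value = 0.0000 ≤ continuation, so V_u = 3.6227
Node d (S = 85.5): continuation = 1/1.06·[0.4571·7.0738 + 0.5429·33.0500] = 19.9766; exercise value = 24.5000 > continuation, so V_d = 24.5000 (exercise)
Node 0 (S = 95): continuation = 1/1.06·[0.4571·3.6227 + 0.5429·24.5000] = 14.1095; exercise value = 15.0000 > continuation, so V_0 = 15.0000 (exercise)

15.00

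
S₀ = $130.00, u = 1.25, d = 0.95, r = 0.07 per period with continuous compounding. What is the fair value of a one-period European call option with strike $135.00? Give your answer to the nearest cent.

Risk-neutral probability p = (e^0.07 − 0.95)/(1.25 − 0.95) = 0.1225/0.3000 = 0.4084
Terminal stock prices: S_u = 162.5, S_d = 123.5
Terminal payoffs (S − K): max(27.5, 0) = 27.5, max(-11.5, 0) = 0
Node 0 (S = 130): V_0 = e^(−0.07)·[0.4084·27.5000 + 0.5916·0.0000] = 10.4707

$10.47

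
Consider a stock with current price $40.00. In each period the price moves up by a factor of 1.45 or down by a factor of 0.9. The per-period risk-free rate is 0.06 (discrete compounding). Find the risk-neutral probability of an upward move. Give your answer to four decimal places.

Risk-neutral probability p = (1 + 0.06 − 0.9)/(1.45 − 0.9) = 0.1600/0.5500 = 0.2909

p = 0.2909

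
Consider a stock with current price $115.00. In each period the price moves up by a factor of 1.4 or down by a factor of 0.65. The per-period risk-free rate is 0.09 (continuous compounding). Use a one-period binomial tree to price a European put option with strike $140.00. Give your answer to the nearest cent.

$24.32

Risk-neutral probability p = (e^0.09 − 0.65)/(1.4 − 0.65) = 0.4442/0.7500 = 0.5922
Terminal stock prices: S_u = 161, S_d = 74.75
Terminal payoffs (K − S): max(-21, 0) = 0, max(65.25, 0) = 65.25
Node 0 (S = 115): V_0 = e^(−0.09)·[0.5922·0.0000 + 0.4078·65.2500] = 24.3168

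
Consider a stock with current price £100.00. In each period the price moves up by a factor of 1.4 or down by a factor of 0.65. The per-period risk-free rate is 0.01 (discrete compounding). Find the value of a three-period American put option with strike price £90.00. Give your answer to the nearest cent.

Risk-neutral probability p = (1 + 0.01 − 0.65)/(1.4 − 0.65) = 0.3600/0.7500 = 0.4800
Terminal stock prices: S_uuu = 274.4, S_uud = 127.4, S_udd = 59.15, S_ddd = 27.46
Terminal payoffs (K − S): max(-184.4, 0) = 0, max(-37.4, 0) = 0, max(30.85, 0) = 30.85, max(62.54, 0) = 62.54
Node uu (S = 196): continuation = 1/1.01·[0.4800·0.0000 + 0.5200·0.0000] = 0.0000; exercise value = 0.0000 ≤ continuation, so V_uu = 0.0000
Node ud (S = 91): continuation = 1/1.01·[0.4800·0.0000 + 0.5200·30.8500] = 15.8832; exercise value = 0.0000 ≤ continuation, so V_ud = 15.8832
Node dd (S = 42.25): continuation = 1/1.01·[0.4800·30.8500 + 0.5200·62.5375] = 46.8589; exercise value = 47.7500 > continuation, so V_dd = 47.7500 (exercise)
Node u (S = 140): continuation = 1/1.01·[0.4800·0.0000 + 0.5200·15.8832] = 8.1775; exercise value = 0.0000 ≤ continuation, so V_u = 8.1775
Node d (S = 65): continuation = 1/1.01·[0.4800·15.8832 + 0.5200·47.7500] = 32.1326; exercise value = 25.0000 ≤ continuation, so V_d = 32.1326
Node 0 (S = 100): continuation = 1/1.01·[0.4800·8.1775 + 0.5200·32.1326] = 20.4298; exercise value = 0.0000 ≤ continuation, so V_0 = 20.4298

£20.43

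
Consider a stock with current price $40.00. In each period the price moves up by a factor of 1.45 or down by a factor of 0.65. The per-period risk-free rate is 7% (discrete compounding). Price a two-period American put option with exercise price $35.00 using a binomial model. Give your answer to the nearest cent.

Risk-neutral probability p = (1 + 0.07 − 0.65)/(1.45 − 0.65) = 0.4200/0.8000 = 0.5250
Terminal stock prices: S_uu = 84.1, S_ud = 37.7, S_dd = 16.9
Terminal payoffs (K − S): max(-49.1, 0) = 0, max(-2.7, 0) = 0, max(18.1, 0) = 18.1
Node u (S = 58): continuation = 1/1.07·[0.5250·0.0000 + 0.4750·0.0000] = 0.0000; exercise value = 0.0000 ≤ continuation, so V_u = 0.0000
Node d (S = 26): continuation = 1/1.07·[0.5250·0.0000 + 0.4750·18.1000] = 8.0350; exercise value = 9.0000 > continuation, so V_d = 9.0000 (exercise)
Node 0 (S = 40): continuation = 1/1.07·[0.5250·0.0000 + 0.4750·9.0000] = 3.9953; exercise value = 0.0000 ≤ continuation, so V_0 = 3.9953

$4.00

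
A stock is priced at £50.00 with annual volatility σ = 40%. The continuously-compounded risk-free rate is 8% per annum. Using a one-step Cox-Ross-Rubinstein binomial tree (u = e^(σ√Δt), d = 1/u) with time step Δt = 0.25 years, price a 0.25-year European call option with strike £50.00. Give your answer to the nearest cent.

CRR parameters: u = e^(σ√Δt) = e^(0.4·√0.25) = 1.2214, d = 1/u = 0.8187
Per-period rate: rΔt = 0.08·0.25 = 0.02, so R = e^0.02 = 1.0202
Risk-neutral probability p = (e^0.02 − 0.8187)/(1.2214 − 0.8187) = 0.2015/0.4027 = 0.5003
Terminal stock prices: S_u = 61.07, S_d = 40.94
Terminal payoffs (S − K): max(11.07, 0) = 11.07, max(-9.063, 0) = 0
Node 0 (S = 50): V_0 = e^(−0.02)·[0.5003·11.0701 + 0.4997·0.0000] = 5.4291

£5.43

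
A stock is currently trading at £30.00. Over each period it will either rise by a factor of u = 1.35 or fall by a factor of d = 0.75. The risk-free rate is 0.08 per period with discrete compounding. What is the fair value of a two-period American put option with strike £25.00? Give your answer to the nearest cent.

Risk-neutral probability p = (1 + 0.08 − 0.75)/(1.35 − 0.75) = 0.3300/0.6000 = 0.5500
Terminal stock prices: S_uu = 54.68, S_ud = 30.38, S_dd = 16.88
Terminal payoffs (K − S): max(-29.68, 0) = 0, max(-5.375, 0) = 0, max(8.125, 0) = 8.125
Node u (S = 40.5): continuation = 1/1.08·[0.5500·0.0000 + 0.4500·0.0000] = 0.0000; exercise value = 0.0000 ≤ continuation, so V_u = 0.0000
Node d (S = 22.5): continuation = 1/1.08·[0.5500·0.0000 + 0.4500·8.1250] = 3.3854; exercise value = 2.5000 ≤ continuation, so V_d = 3.3854
Node 0 (S = 30): continuation = 1/1.08·[0.5500·0.0000 + 0.4500·3.3854] = 1.4106; exercise value = 0.0000 ≤ continuation, so V_0 = 1.4106

£1.41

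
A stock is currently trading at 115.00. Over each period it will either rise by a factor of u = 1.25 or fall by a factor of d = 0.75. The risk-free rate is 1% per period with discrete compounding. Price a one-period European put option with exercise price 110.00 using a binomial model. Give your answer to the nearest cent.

Risk-neutral probability p = (1 + 0.01 − 0.75)/(1.25 − 0.75) = 0.2600/0.5000 = 0.5200
Terminal stock prices: S_u = 143.8, S_d = 86.25
Terminal payoffs (K − S): max(-33.75, 0) = 0, max(23.75, 0) = 23.75
Node 0 (S = 115): V_0 = 1/1.01·[0.5200·0.0000 + 0.4800·23.7500] = 11.2871

11.29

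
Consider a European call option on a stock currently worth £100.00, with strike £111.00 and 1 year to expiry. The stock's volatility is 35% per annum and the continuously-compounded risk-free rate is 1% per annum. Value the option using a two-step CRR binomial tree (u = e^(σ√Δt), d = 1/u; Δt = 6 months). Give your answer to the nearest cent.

CRR parameters: u = e^(σ√Δt) = e^(0.35·√0.5) = 1.2808, d = 1/u = 0.7808
Per-period rate: rΔt = 0.01·0.5 = 0.005, so R = e^0.005 = 1.0050
Risk-neutral probability p = (e^0.005 − 0.7808)/(1.2808 − 0.7808) = 0.2243/0.5000 = 0.4485
Terminal stock prices: S_uu = 164, S_ud = 100, S_dd = 60.96
Terminal payoffs (S − K): max(53.05, 0) = 53.05, max(-11, 0) = 0, max(-50.04, 0) = 0
Node u (S = 128.1): V_u = e^(−0.005)·[0.4485·53.0457 + 0.5515·0.0000] = 23.6705
Node d (S = 78.08): V_d = e^(−0.005)·[0.4485·0.0000 + 0.5515·0.0000] = 0.0000
Node 0 (S = 100): V_0 = e^(−0.005)·[0.4485·23.6705 + 0.5515·0.0000] = 10.5625

£10.56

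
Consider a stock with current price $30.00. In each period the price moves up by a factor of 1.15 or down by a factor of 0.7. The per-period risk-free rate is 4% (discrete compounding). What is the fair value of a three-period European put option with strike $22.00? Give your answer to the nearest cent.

Risk-neutral probability p = (1 + 0.04 − 0.7)/(1.15 − 0.7) = 0.3400/0.4500 = 0.7556
Terminal stock prices: S_uuu = 45.63, S_uud = 27.77, S_udd = 16.9, S_ddd = 10.29
Terminal payoffs (K − S): max(-23.63, 0) = 0, max(-5.772, 0) = 0, max(5.095, 0) = 5.095, max(11.71, 0) = 11.71
Node uu (S = 39.67): V_uu = 1/1.04·[0.7556·0.0000 + 0.2444·0.0000] = 0.0000
Node ud (S = 24.15): V_ud = 1/1.04·[0.7556·0.0000 + 0.2444·5.0950] = 1.1975
Node dd (S = 14.7): V_dd = 1/1.04·[0.7556·5.0950 + 0.2444·11.7100] = 6.4538
Node u (S = 34.5): V_u = 1/1.04·[0.7556·0.0000 + 0.2444·1.1975] = 0.2815
Node d (S = 21): V_d = 1/1.04·[0.7556·1.1975 + 0.2444·6.4538] = 2.3869
Node 0 (S = 30): V_0 = 1/1.04·[0.7556·0.2815 + 0.2444·2.3869] = 0.7655

$0.77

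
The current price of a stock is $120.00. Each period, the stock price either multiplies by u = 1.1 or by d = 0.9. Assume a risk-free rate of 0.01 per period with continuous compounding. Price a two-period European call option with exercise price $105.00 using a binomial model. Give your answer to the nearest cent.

Risk-neutral probability p = (e^0.01 − 0.9)/(1.1 − 0.9) = 0.1101/0.2000 = 0.5503
Terminal stock prices: S_uu = 145.2, S_ud = 118.8, S_dd = 97.2
Terminal payoffs (S − K): max(40.2, 0) = 40.2, max(13.8, 0) = 13.8, max(-7.8, 0) = 0
Node u (S = 132): V_u = e^(−0.01)·[0.5503·40.2000 + 0.4497·13.8000] = 28.0448
Node d (S = 108): V_d = e^(−0.01)·[0.5503·13.8000 + 0.4497·0.0000] = 7.5179
Node 0 (S = 120): V_0 = e^(−0.01)·[0.5503·28.0448 + 0.4497·7.5179] = 18.6256

$18.63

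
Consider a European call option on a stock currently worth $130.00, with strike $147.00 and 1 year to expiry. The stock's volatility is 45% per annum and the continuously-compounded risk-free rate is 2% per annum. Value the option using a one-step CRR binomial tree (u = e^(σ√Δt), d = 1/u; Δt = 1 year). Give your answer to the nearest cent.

$22.92

CRR parameters: u = e^(σ√Δt) = e^(0.45·√1) = 1.5683, d = 1/u = 0.6376
Per-period rate: rΔt = 0.02·1 = 0.02, so R = e^0.02 = 1.0202
Risk-neutral probability p = (e^0.02 − 0.6376)/(1.5683 − 0.6376) = 0.3826/0.9307 = 0.4111
Terminal stock prices: S_u = 203.9, S_d = 82.89
Terminal payoffs (S − K): max(56.88, 0) = 56.88, max(-64.11, 0) = 0
Node 0 (S = 130): V_0 = e^(−0.02)·[0.4111·56.8806 + 0.5889·0.0000] = 22.9187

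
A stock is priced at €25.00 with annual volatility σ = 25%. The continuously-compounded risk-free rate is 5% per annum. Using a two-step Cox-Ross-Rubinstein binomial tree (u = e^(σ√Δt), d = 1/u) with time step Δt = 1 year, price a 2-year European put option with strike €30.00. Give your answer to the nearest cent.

CRR parameters: u = e^(σ√Δt) = e^(0.25·√1) = 1.2840, d = 1/u = 0.7788
Per-period rate: rΔt = 0.05·1 = 0.05, so R = e^0.05 = 1.0513
Risk-neutral probability p = (e^0.05 − 0.7788)/(1.2840 − 0.7788) = 0.2725/0.5052 = 0.5393
Terminal stock prices: S_uu = 41.22, S_ud = 25, S_dd = 15.16
Terminal payoffs (K − S): max(-11.22, 0) = 0, max(5, 0) = 5, max(14.84, 0) = 14.84
Node u (S = 32.1): V_u = e^(−0.05)·[0.5393·0.0000 + 0.4607·5.0000] = 2.1911
Node d (S = 19.47): V_d = e^(−0.05)·[0.5393·5.0000 + 0.4607·14.8367] = 9.0669
Node 0 (S = 25): V_0 = e^(−0.05)·[0.5393·2.1911 + 0.4607·9.0669] = 5.0974

€5.10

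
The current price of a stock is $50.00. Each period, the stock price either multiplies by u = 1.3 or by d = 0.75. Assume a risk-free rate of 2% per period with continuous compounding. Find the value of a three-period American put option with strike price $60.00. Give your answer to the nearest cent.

Risk-neutral probability p = (e^0.02 − 0.75)/(1.3 − 0.75) = 0.2702/0.5500 = 0.4913
Terminal stock prices: S_uuu = 109.9, S_uud = 63.38, S_udd = 36.56, S_ddd = 21.09
Terminal payoffs (K − S): max(-49.85, 0) = 0, max(-3.375, 0) = 0, max(23.44, 0) = 23.44, max(38.91, 0) = 38.91
Node uu (S = 84.5): continuation = e^(−0.02)·[0.4913·0.0000 + 0.5087·0.0000] = 0.0000; exercise value = 0.0000 ≤ continuation, so V_uu = 0.0000
Node ud (S = 48.75): continuation = e^(−0.02)·[0.4913·0.0000 + 0.5087·23.4375] = 11.6871; exercise value = 11.2500 ≤ continuation, so V_ud = 11.6871
Node dd (S = 28.12): continuation = e^(−0.02)·[0.4913·23.4375 + 0.5087·38.9062] = 30.6869; exercise value = 31.8750 > continuation, so V_dd = 31.8750 (exercise)
Node u (S = 65): continuation = e^(−0.02)·[0.4913·0.0000 + 0.5087·11.6871] = 5.8278; exercise value = 0.0000 ≤ continuation, so V_u = 5.8278
Node d (S = 37.5): continuation = e^(−0.02)·[0.4913·11.6871 + 0.5087·31.8750] = 21.5224; exercise value = 22.5000 > continuation, so V_d = 22.5000 (exercise)
Node 0 (S = 50): continuation = e^(−0.02)·[0.4913·5.8278 + 0.5087·22.5000] = 14.0260; exercise value = 10.0000 ≤ continuation, so V_0 = 14.0260

$14.03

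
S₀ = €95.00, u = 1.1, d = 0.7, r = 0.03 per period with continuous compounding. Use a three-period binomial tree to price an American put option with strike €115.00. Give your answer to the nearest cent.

€20.00

Risk-neutral probability p = (e^0.03 − 0.7)/(1.1 − 0.7) = 0.3305/0.4000 = 0.8261
Terminal stock prices: S_uuu = 126.4, S_uud = 80.47, S_udd = 51.2, S_ddd = 32.58
Terminal payoffs (K − S): max(-11.45, 0) = 0, max(34.53, 0) = 34.53, max(63.8, 0) = 63.8, max(82.42, 0) = 82.42
Node uu (S = 115): continuation = e^(−0.03)·[0.8261·0.0000 + 0.1739·34.5350] = 5.8269; exercise value = 0.0500 ≤ continuation, so V_uu = 5.8269
Node ud (S = 73.15): continuation = e^(−0.03)·[0.8261·34.5350 + 0.1739·63.7950] = 38.4512; exercise value = 41.8500 > continuation, so V_ud = 41.8500 (exercise)
Node dd (S = 46.55): continuation = e^(−0.03)·[0.8261·63.7950 + 0.1739·82.4150] = 65.0512; exercise value = 68.4500 > continuation, so V_dd = 68.4500 (exercise)
Node u (S = 104.5): continuation = e^(−0.03)·[0.8261·5.8269 + 0.1739·41.8500] = 11.7327; exercise value = 10.5000 ≤ continuation, so V_u = 11.7327
Node d (S = 66.5): continuation = e^(−0.03)·[0.8261·41.8500 + 0.1739·68.4500] = 45.1012; exercise value = 48.5000 > continuation, so V_d = 48.5000 (exercise)
Node 0 (S = 95): continuation = e^(−0.03)·[0.8261·11.7327 + 0.1739·48.5000] = 17.5895; exercise value = 20.0000 > continuation, so V_0 = 20.0000 (exercise)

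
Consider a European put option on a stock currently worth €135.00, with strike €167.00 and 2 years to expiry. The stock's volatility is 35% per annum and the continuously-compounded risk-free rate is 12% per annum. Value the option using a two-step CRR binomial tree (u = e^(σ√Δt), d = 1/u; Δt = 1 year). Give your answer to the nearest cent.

CRR parameters: u = e^(σ√Δt) = e^(0.35·√1) = 1.4191, d = 1/u = 0.7047
Per-period rate: rΔt = 0.12·1 = 0.12, so R = e^0.12 = 1.1275
Risk-neutral probability p = (e^0.12 − 0.7047)/(1.4191 − 0.7047) = 0.4228/0.7144 = 0.5919
Terminal stock prices: S_uu = 271.9, S_ud = 135, S_dd = 67.04
Terminal payoffs (K − S): max(-104.9, 0) = 0, max(32, 0) = 32, max(99.96, 0) = 99.96
Node u (S = 191.6): V_u = e^(−0.12)·[0.5919·0.0000 + 0.4081·32.0000] = 11.5838
Node d (S = 95.13): V_d = e^(−0.12)·[0.5919·32.0000 + 0.4081·99.9610] = 52.9828
Node 0 (S = 135): V_0 = e^(−0.12)·[0.5919·11.5838 + 0.4081·52.9828] = 25.2600

€25.26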